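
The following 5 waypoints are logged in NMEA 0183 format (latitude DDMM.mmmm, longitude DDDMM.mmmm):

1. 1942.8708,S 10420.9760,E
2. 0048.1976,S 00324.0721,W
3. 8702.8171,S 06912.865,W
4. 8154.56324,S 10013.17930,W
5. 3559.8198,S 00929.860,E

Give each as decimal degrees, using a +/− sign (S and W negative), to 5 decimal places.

1. -19.71451, 104.34960
2. -0.80329, -3.40120
3. -87.04695, -69.21442
4. -81.90939, -100.21966
5. -35.99700, 9.49767

Point 1:
  φ: split at 2 digits → 19° and 42.8708′; 19 + 42.8708/60 = 19.714513
  hemisphere S, so the sign is −
  Lon: split at 3 digits → 104° and 20.976′; 104 + 20.976/60 = 104.349600
  E ⇒ keep positive
Point 2:
  φ: degrees = first 2 digits = 0, minutes = 48.1976; 0 + 48.1976/60 = 0.803293
  S ⇒ negate
  Lon: split at 3 digits → 003° and 24.0721′; 3 + 24.0721/60 = 3.401202
  W → negative
Point 3:
  Latitude: degrees = first 2 digits = 87, minutes = 2.8171; 87 + 2.8171/60 = 87.046952
  S ⇒ negate
  λ: split at 3 digits → 069° and 12.865′; 69 + 12.865/60 = 69.214417
  W ⇒ negate
Point 4:
  Lat: degrees = first 2 digits = 81, minutes = 54.56324; 81 + 54.56324/60 = 81.909387
  hemisphere S, so the sign is −
  λ: split at 3 digits → 100° and 13.1793′; 100 + 13.1793/60 = 100.219655
  W → negative
Point 5:
  Lat: degrees = first 2 digits = 35, minutes = 59.8198; 35 + 59.8198/60 = 35.996997
  S → negative
  Lon: split at 3 digits → 009° and 29.86′; 9 + 29.86/60 = 9.497667
  E ⇒ keep positive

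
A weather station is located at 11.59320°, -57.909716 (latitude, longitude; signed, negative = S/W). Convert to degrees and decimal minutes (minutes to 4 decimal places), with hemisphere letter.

11° 35.5920′ N, 57° 54.5830′ W

φ: fractional part 0.593200 → 35.592000 minutes
Longitude is negative → W; |value| = 57.909716
Longitude: minutes = (57.909716 − 57) × 60 = 54.582960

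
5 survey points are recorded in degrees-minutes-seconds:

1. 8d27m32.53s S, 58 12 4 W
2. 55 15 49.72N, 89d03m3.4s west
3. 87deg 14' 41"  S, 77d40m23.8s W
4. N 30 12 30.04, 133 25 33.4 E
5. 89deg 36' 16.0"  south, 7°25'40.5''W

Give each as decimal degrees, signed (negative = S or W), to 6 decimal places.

1. -8.459036, -58.201111
2. 55.263811, -89.050944
3. -87.244722, -77.673278
4. 30.208344, 133.425944
5. -89.604444, -7.427917

Point 1:
  Lat: 8° + 27/60 + 32.53/3600 = 8 + 0.450000 + 0.009036 = 8.4590361
  S ⇒ negate
  λ: 58 + 12/60 + 4/3600 = 58.2011111
  W ⇒ negate
Point 2:
  φ: 15′ + 49.72″ = 15.82867′; 55 + 15.82867/60 = 55.2638111
  N ⇒ keep positive
  λ: 89 + 3/60 + 3.4/3600 = 89.0509444
  hemisphere W, so the sign is −
Point 3:
  Latitude: 14′ + 41″ = 14.68333′; 87 + 14.68333/60 = 87.2447222
  S → negative
  Lon: 77° + 40/60 + 23.8/3600 = 77 + 0.666667 + 0.006611 = 77.6732778
  W ⇒ negate
Point 4:
  Lat: 30° + 12/60 + 30.04/3600 = 30 + 0.200000 + 0.008344 = 30.2083444
  N ⇒ keep positive
  Lon: 133 + 25/60 + 33.4/3600 = 133.4259444
  E → positive
Point 5:
  Lat: 89 + 36/60 + 16/3600 = 89.6044444
  S → negative
  Longitude: 25′ + 40.5″ = 25.67500′; 7 + 25.67500/60 = 7.4279167
  W ⇒ negate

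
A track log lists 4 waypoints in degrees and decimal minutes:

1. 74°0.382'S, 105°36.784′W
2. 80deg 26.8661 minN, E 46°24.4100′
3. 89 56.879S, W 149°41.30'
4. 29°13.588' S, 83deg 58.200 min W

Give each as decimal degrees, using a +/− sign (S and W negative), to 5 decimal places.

1. -74.00637, -105.61307
2. 80.44777, 46.40683
3. -89.94798, -149.68833
4. -29.22647, -83.97000

Point 1:
  Lat: 0.382′ = 0.006367°; total 74.006367
  S → negative
  Lon: 36.784′ = 0.613067°; total 105.613067
  W → negative
Point 2:
  Latitude: 26.8661′ = 0.447768°; total 80.447768
  N ⇒ keep positive
  Longitude: 46 + 24.41/60 = 46.406833
  E ⇒ keep positive
Point 3:
  Latitude: 89 + 56.879/60 = 89.947983
  S ⇒ negate
  Lon: 149 + 41.3/60 = 149.688333
  W ⇒ negate
Point 4:
  Latitude: 13.588′ = 0.226467°; total 29.226467
  S ⇒ negate
  Longitude: 83 + 58.2/60 = 83.970000
  hemisphere W, so the sign is −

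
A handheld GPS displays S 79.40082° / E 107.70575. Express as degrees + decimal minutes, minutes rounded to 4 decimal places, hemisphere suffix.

79° 24.0492′ S, 107° 42.3450′ E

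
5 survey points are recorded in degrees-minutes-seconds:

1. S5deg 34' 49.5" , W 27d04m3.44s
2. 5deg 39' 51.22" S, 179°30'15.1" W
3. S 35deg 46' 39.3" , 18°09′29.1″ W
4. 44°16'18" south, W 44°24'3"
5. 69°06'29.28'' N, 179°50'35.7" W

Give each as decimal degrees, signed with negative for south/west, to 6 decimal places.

1. -5.580417, -27.067622
2. -5.664228, -179.504194
3. -35.777583, -18.158083
4. -44.271667, -44.400833
5. 69.108133, -179.843250

Point 1:
  φ: 5 + 34/60 + 49.5/3600 = 5.5804167
  S → negative
  λ: 27 + 4/60 + 3.44/3600 = 27.0676222
  hemisphere W, so the sign is −
Point 2:
  φ: 39′ + 51.22″ = 39.85367′; 5 + 39.85367/60 = 5.6642278
  S ⇒ negate
  λ: 179° + 30/60 + 15.1/3600 = 179 + 0.500000 + 0.004194 = 179.5041944
  W ⇒ negate
Point 3:
  Latitude: 35° + 46/60 + 39.3/3600 = 35 + 0.766667 + 0.010917 = 35.7775833
  S ⇒ negate
  λ: 9′ + 29.1″ = 9.48500′; 18 + 9.48500/60 = 18.1580833
  W ⇒ negate
Point 4:
  Lat: 44° + 16/60 + 18/3600 = 44 + 0.266667 + 0.005000 = 44.2716667
  S ⇒ negate
  Lon: 44 + 24/60 + 3/3600 = 44.4008333
  W → negative
Point 5:
  Lat: 69° + 6/60 + 29.28/3600 = 69 + 0.100000 + 0.008133 = 69.1081333
  N ⇒ keep positive
  Longitude: 50′ + 35.7″ = 50.59500′; 179 + 50.59500/60 = 179.8432500
  W ⇒ negate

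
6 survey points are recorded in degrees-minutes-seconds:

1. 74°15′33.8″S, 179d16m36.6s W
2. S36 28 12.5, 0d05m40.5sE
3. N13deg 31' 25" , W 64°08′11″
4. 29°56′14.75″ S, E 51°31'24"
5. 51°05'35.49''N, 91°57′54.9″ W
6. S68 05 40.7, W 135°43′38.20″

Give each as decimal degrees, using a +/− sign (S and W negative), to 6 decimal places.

1. -74.259389, -179.276833
2. -36.470139, 0.094583
3. 13.523611, -64.136389
4. -29.937431, 51.523333
5. 51.093192, -91.965250
6. -68.094639, -135.727278

Point 1:
  φ: 74 + 15/60 + 33.8/3600 = 74.2593889
  S → negative
  Lon: 179° + 16/60 + 36.6/3600 = 179 + 0.266667 + 0.010167 = 179.2768333
  W ⇒ negate
Point 2:
  Latitude: 36° + 28/60 + 12.5/3600 = 36 + 0.466667 + 0.003472 = 36.4701389
  S → negative
  λ: 5′ + 40.5″ = 5.67500′; 0 + 5.67500/60 = 0.0945833
  E → positive
Point 3:
  Lat: 31′ + 25″ = 31.41667′; 13 + 31.41667/60 = 13.5236111
  N → positive
  Longitude: 64° + 8/60 + 11/3600 = 64 + 0.133333 + 0.003056 = 64.1363889
  W → negative
Point 4:
  Lat: 29° + 56/60 + 14.75/3600 = 29 + 0.933333 + 0.004097 = 29.9374306
  S ⇒ negate
  Longitude: 31′ + 24″ = 31.40000′; 51 + 31.40000/60 = 51.5233333
  E ⇒ keep positive
Point 5:
  φ: 51° + 5/60 + 35.49/3600 = 51 + 0.083333 + 0.009858 = 51.0931917
  N ⇒ keep positive
  Lon: 91° + 57/60 + 54.9/3600 = 91 + 0.950000 + 0.015250 = 91.9652500
  hemisphere W, so the sign is −
Point 6:
  φ: 5′ + 40.7″ = 5.67833′; 68 + 5.67833/60 = 68.0946389
  S → negative
  Lon: 43′ + 38.2″ = 43.63667′; 135 + 43.63667/60 = 135.7272778
  W → negative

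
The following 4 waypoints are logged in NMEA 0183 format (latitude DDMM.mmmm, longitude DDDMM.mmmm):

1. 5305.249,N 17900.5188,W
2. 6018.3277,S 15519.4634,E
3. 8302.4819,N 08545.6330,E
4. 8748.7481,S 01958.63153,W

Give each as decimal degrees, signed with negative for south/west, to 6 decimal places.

Point 1:
  Lat: split at 2 digits → 53° and 5.249′; 53 + 5.249/60 = 53.0874833
  N ⇒ keep positive
  Lon: split at 3 digits → 179° and 0.5188′; 179 + 0.5188/60 = 179.0086467
  W → negative
Point 2:
  Latitude: split at 2 digits → 60° and 18.3277′; 60 + 18.3277/60 = 60.3054617
  hemisphere S, so the sign is −
  λ: degrees = first 3 digits = 155, minutes = 19.4634; 155 + 19.4634/60 = 155.3243900
  E → positive
Point 3:
  φ: degrees = first 2 digits = 83, minutes = 2.4819; 83 + 2.4819/60 = 83.0413650
  N → positive
  λ: degrees = first 3 digits = 85, minutes = 45.633; 85 + 45.633/60 = 85.7605500
  E ⇒ keep positive
Point 4:
  Latitude: degrees = first 2 digits = 87, minutes = 48.7481; 87 + 48.7481/60 = 87.8124683
  S ⇒ negate
  Lon: split at 3 digits → 019° and 58.63153′; 19 + 58.63153/60 = 19.9771922
  W → negative

1. 53.087483, -179.008647
2. -60.305462, 155.324390
3. 83.041365, 85.760550
4. -87.812468, -19.977192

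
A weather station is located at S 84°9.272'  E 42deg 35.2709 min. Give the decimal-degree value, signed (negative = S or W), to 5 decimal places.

-84.15453, 42.58785

Latitude: 84 + 9.272/60 = 84.154533
S ⇒ negate
Lon: 42 + 35.2709/60 = 42.587848
E ⇒ keep positive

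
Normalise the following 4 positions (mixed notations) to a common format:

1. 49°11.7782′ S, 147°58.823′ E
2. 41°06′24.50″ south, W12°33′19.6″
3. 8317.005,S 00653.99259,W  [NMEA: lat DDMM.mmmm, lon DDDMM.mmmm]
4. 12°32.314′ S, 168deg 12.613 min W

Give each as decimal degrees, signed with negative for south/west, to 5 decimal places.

1. -49.19630, 147.98038
2. -41.10681, -12.55544
3. -83.28342, -6.89988
4. -12.53857, -168.21022

Point 1:
  Latitude: 49 + 11.7782/60 = 49.196303
  S → negative
  Longitude: 147 + 58.823/60 = 147.980383
  E → positive
Point 2:
  Lat: 41° + 6/60 + 24.5/3600 = 41 + 0.100000 + 0.006806 = 41.106806
  S ⇒ negate
  Lon: 33′ + 19.6″ = 33.32667′; 12 + 33.32667/60 = 12.555444
  hemisphere W, so the sign is −
Point 3:
  Latitude: degrees = first 2 digits = 83, minutes = 17.005; 83 + 17.005/60 = 83.283417
  hemisphere S, so the sign is −
  λ: degrees = first 3 digits = 6, minutes = 53.99259; 6 + 53.99259/60 = 6.899877
  hemisphere W, so the sign is −
Point 4:
  φ: 12 + 32.314/60 = 12.538567
  S → negative
  λ: 12.613′ = 0.210217°; total 168.210217
  hemisphere W, so the sign is −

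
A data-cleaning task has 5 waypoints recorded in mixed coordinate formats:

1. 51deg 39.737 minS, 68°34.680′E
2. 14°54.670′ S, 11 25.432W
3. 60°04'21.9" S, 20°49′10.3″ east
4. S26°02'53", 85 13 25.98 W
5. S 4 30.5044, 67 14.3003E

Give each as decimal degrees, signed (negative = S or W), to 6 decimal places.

1. -51.662283, 68.578000
2. -14.911167, -11.423867
3. -60.072750, 20.819528
4. -26.048056, -85.223883
5. -4.508407, 67.238338

Point 1:
  φ: 51 + 39.737/60 = 51.6622833
  S → negative
  Lon: 34.68′ = 0.578000°; total 68.5780000
  E → positive
Point 2:
  φ: 14 + 54.67/60 = 14.9111667
  hemisphere S, so the sign is −
  λ: 25.432′ = 0.423867°; total 11.4238667
  hemisphere W, so the sign is −
Point 3:
  Latitude: 4′ + 21.9″ = 4.36500′; 60 + 4.36500/60 = 60.0727500
  S ⇒ negate
  Longitude: 49′ + 10.3″ = 49.17167′; 20 + 49.17167/60 = 20.8195278
  E → positive
Point 4:
  Latitude: 26 + 2/60 + 53/3600 = 26.0480556
  S ⇒ negate
  λ: 85° + 13/60 + 25.98/3600 = 85 + 0.216667 + 0.007217 = 85.2238833
  W ⇒ negate
Point 5:
  φ: 4 + 30.5044/60 = 4.5084067
  S ⇒ negate
  Longitude: 67 + 14.3003/60 = 67.2383383
  E ⇒ keep positive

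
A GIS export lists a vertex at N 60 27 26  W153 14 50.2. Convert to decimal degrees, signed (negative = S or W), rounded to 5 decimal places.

Latitude: 60° + 27/60 + 26/3600 = 60 + 0.450000 + 0.007222 = 60.457222
N ⇒ keep positive
Longitude: 153 + 14/60 + 50.2/3600 = 153.247278
hemisphere W, so the sign is −

60.45722, -153.24728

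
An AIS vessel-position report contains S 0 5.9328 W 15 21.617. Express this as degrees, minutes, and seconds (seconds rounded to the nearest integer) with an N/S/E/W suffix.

0°05′56″ S, 15°21′37″ W

φ: fractional minutes 0.93280 × 60 = 55.97″
Lon: 21.61700′ → 21′ and 0.61700 × 60 = 37.02″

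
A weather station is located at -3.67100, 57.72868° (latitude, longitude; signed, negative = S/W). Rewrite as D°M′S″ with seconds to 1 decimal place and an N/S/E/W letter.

3°40′15.6″ S, 57°43′43.2″ E

Latitude is negative → S; |value| = 3.671000
φ: whole degrees 3; 40.26000′ → 40′ and 15.600″
Lon: 0.728680 × 60 = 43.72080′ → 43′, remainder × 60 = 43.248″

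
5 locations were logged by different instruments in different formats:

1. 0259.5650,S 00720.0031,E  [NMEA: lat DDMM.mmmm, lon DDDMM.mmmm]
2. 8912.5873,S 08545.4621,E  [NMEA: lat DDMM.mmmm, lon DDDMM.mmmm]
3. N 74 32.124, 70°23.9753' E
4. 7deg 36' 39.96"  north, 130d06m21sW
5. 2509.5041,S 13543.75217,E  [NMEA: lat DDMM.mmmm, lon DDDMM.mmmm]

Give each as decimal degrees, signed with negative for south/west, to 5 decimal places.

1. -2.99275, 7.33339
2. -89.20979, 85.75770
3. 74.53540, 70.39959
4. 7.61110, -130.10583
5. -25.15840, 135.72920

Point 1:
  Lat: split at 2 digits → 02° and 59.565′; 2 + 59.565/60 = 2.992750
  S → negative
  Lon: degrees = first 3 digits = 7, minutes = 20.0031; 7 + 20.0031/60 = 7.333385
  E → positive
Point 2:
  Lat: degrees = first 2 digits = 89, minutes = 12.5873; 89 + 12.5873/60 = 89.209788
  S ⇒ negate
  Longitude: split at 3 digits → 085° and 45.4621′; 85 + 45.4621/60 = 85.757702
  E ⇒ keep positive
Point 3:
  Lat: 32.124′ = 0.535400°; total 74.535400
  N → positive
  Lon: 70 + 23.9753/60 = 70.399588
  E ⇒ keep positive
Point 4:
  φ: 36′ + 39.96″ = 36.66600′; 7 + 36.66600/60 = 7.611100
  N ⇒ keep positive
  Lon: 130° + 6/60 + 21/3600 = 130 + 0.100000 + 0.005833 = 130.105833
  hemisphere W, so the sign is −
Point 5:
  Lat: split at 2 digits → 25° and 9.5041′; 25 + 9.5041/60 = 25.158402
  S ⇒ negate
  λ: split at 3 digits → 135° and 43.75217′; 135 + 43.75217/60 = 135.729203
  E ⇒ keep positive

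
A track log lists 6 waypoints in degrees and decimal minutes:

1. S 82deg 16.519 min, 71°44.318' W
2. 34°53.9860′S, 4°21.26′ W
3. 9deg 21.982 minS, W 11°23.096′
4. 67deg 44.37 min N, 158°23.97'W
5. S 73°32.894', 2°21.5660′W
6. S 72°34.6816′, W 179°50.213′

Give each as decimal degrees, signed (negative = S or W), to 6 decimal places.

1. -82.275317, -71.738633
2. -34.899767, -4.354333
3. -9.366367, -11.384933
4. 67.739500, -158.399500
5. -73.548233, -2.359433
6. -72.578027, -179.836883

Point 1:
  Latitude: 16.519′ = 0.275317°; total 82.2753167
  S ⇒ negate
  Longitude: 71 + 44.318/60 = 71.7386333
  W ⇒ negate
Point 2:
  Lat: 34 + 53.986/60 = 34.8997667
  S → negative
  Longitude: 21.26′ = 0.354333°; total 4.3543333
  hemisphere W, so the sign is −
Point 3:
  Latitude: 21.982′ = 0.366367°; total 9.3663667
  S → negative
  Lon: 23.096′ = 0.384933°; total 11.3849333
  W ⇒ negate
Point 4:
  Latitude: 67 + 44.37/60 = 67.7395000
  N → positive
  λ: 158 + 23.97/60 = 158.3995000
  W ⇒ negate
Point 5:
  Latitude: 32.894′ = 0.548233°; total 73.5482333
  hemisphere S, so the sign is −
  Lon: 2 + 21.566/60 = 2.3594333
  W → negative
Point 6:
  φ: 34.6816′ = 0.578027°; total 72.5780267
  S ⇒ negate
  λ: 50.213′ = 0.836883°; total 179.8368833
  hemisphere W, so the sign is −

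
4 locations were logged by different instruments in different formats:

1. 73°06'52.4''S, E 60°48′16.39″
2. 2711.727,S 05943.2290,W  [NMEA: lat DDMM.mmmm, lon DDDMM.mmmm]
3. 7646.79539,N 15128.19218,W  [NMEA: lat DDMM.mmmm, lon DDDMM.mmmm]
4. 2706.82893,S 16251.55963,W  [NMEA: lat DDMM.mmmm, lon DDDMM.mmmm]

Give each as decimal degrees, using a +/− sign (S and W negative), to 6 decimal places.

Point 1:
  φ: 73 + 6/60 + 52.4/3600 = 73.1145556
  S → negative
  λ: 60° + 48/60 + 16.39/3600 = 60 + 0.800000 + 0.004553 = 60.8045528
  E → positive
Point 2:
  φ: degrees = first 2 digits = 27, minutes = 11.727; 27 + 11.727/60 = 27.1954500
  S ⇒ negate
  Longitude: split at 3 digits → 059° and 43.229′; 59 + 43.229/60 = 59.7204833
  hemisphere W, so the sign is −
Point 3:
  Lat: degrees = first 2 digits = 76, minutes = 46.79539; 76 + 46.79539/60 = 76.7799232
  N ⇒ keep positive
  Longitude: degrees = first 3 digits = 151, minutes = 28.19218; 151 + 28.19218/60 = 151.4698697
  hemisphere W, so the sign is −
Point 4:
  φ: degrees = first 2 digits = 27, minutes = 6.82893; 27 + 6.82893/60 = 27.1138155
  S ⇒ negate
  λ: degrees = first 3 digits = 162, minutes = 51.55963; 162 + 51.55963/60 = 162.8593272
  W ⇒ negate

1. -73.114556, 60.804553
2. -27.195450, -59.720483
3. 76.779923, -151.469870
4. -27.113816, -162.859327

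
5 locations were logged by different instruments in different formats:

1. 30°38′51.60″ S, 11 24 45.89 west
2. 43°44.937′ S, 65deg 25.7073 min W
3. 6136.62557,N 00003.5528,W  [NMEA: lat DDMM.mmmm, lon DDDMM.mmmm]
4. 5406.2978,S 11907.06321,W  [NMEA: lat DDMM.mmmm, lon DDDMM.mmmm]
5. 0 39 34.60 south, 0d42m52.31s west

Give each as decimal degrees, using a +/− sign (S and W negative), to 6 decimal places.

1. -30.647667, -11.412747
2. -43.748950, -65.428455
3. 61.610426, -0.059213
4. -54.104963, -119.117720
5. -0.659611, -0.714531

Point 1:
  Latitude: 30° + 38/60 + 51.6/3600 = 30 + 0.633333 + 0.014333 = 30.6476667
  S → negative
  λ: 11° + 24/60 + 45.89/3600 = 11 + 0.400000 + 0.012747 = 11.4127472
  W ⇒ negate
Point 2:
  Latitude: 44.937′ = 0.748950°; total 43.7489500
  S ⇒ negate
  Lon: 65 + 25.7073/60 = 65.4284550
  W ⇒ negate
Point 3:
  Latitude: degrees = first 2 digits = 61, minutes = 36.62557; 61 + 36.62557/60 = 61.6104262
  N ⇒ keep positive
  Lon: degrees = first 3 digits = 0, minutes = 3.5528; 0 + 3.5528/60 = 0.0592133
  hemisphere W, so the sign is −
Point 4:
  φ: split at 2 digits → 54° and 6.2978′; 54 + 6.2978/60 = 54.1049633
  hemisphere S, so the sign is −
  Longitude: degrees = first 3 digits = 119, minutes = 7.06321; 119 + 7.06321/60 = 119.1177202
  W ⇒ negate
Point 5:
  Lat: 39′ + 34.6″ = 39.57667′; 0 + 39.57667/60 = 0.6596111
  hemisphere S, so the sign is −
  λ: 0° + 42/60 + 52.31/3600 = 0 + 0.700000 + 0.014531 = 0.7145306
  hemisphere W, so the sign is −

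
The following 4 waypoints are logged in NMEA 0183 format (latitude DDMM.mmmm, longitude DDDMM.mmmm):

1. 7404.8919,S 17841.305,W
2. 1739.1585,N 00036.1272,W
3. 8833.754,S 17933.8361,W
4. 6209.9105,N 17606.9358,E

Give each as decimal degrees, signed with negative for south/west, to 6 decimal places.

1. -74.081532, -178.688417
2. 17.652642, -0.602120
3. -88.562567, -179.563935
4. 62.165175, 176.115597

Point 1:
  Latitude: degrees = first 2 digits = 74, minutes = 4.8919; 74 + 4.8919/60 = 74.0815317
  hemisphere S, so the sign is −
  Longitude: degrees = first 3 digits = 178, minutes = 41.305; 178 + 41.305/60 = 178.6884167
  hemisphere W, so the sign is −
Point 2:
  Lat: degrees = first 2 digits = 17, minutes = 39.1585; 17 + 39.1585/60 = 17.6526417
  N ⇒ keep positive
  Longitude: degrees = first 3 digits = 0, minutes = 36.1272; 0 + 36.1272/60 = 0.6021200
  W → negative
Point 3:
  φ: degrees = first 2 digits = 88, minutes = 33.754; 88 + 33.754/60 = 88.5625667
  S → negative
  λ: degrees = first 3 digits = 179, minutes = 33.8361; 179 + 33.8361/60 = 179.5639350
  W ⇒ negate
Point 4:
  Lat: split at 2 digits → 62° and 9.9105′; 62 + 9.9105/60 = 62.1651750
  N → positive
  Longitude: split at 3 digits → 176° and 6.9358′; 176 + 6.9358/60 = 176.1155967
  E → positive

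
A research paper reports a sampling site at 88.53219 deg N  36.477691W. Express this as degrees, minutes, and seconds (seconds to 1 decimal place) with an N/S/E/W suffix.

φ: whole degrees 88; 31.93140′ → 31′ and 55.884″
λ: 0.477691 × 60 = 28.66146′ → 28′, remainder × 60 = 39.688″

88°31′55.9″ N, 36°28′39.7″ W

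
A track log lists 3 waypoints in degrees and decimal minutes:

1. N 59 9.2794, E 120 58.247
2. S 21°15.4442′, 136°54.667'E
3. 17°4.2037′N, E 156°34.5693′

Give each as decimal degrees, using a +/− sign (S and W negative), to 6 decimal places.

Point 1:
  φ: 59 + 9.2794/60 = 59.1546567
  N → positive
  λ: 58.247′ = 0.970783°; total 120.9707833
  E ⇒ keep positive
Point 2:
  Latitude: 21 + 15.4442/60 = 21.2574033
  S ⇒ negate
  Lon: 136 + 54.667/60 = 136.9111167
  E → positive
Point 3:
  Latitude: 4.2037′ = 0.070062°; total 17.0700617
  N ⇒ keep positive
  λ: 156 + 34.5693/60 = 156.5761550
  E ⇒ keep positive

1. 59.154657, 120.970783
2. -21.257403, 136.911117
3. 17.070062, 156.576155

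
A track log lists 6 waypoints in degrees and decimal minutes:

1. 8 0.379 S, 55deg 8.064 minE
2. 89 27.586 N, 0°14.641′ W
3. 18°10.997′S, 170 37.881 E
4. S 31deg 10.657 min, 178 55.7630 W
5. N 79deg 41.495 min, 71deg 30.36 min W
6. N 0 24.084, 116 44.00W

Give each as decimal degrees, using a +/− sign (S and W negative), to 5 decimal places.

Point 1:
  Lat: 8 + 0.379/60 = 8.006317
  S ⇒ negate
  λ: 55 + 8.064/60 = 55.134400
  E → positive
Point 2:
  φ: 89 + 27.586/60 = 89.459767
  N ⇒ keep positive
  Longitude: 0 + 14.641/60 = 0.244017
  W → negative
Point 3:
  Lat: 10.997′ = 0.183283°; total 18.183283
  S ⇒ negate
  Longitude: 170 + 37.881/60 = 170.631350
  E → positive
Point 4:
  Latitude: 31 + 10.657/60 = 31.177617
  S ⇒ negate
  Lon: 55.763′ = 0.929383°; total 178.929383
  hemisphere W, so the sign is −
Point 5:
  Lat: 79 + 41.495/60 = 79.691583
  N ⇒ keep positive
  Longitude: 30.36′ = 0.506000°; total 71.506000
  hemisphere W, so the sign is −
Point 6:
  Lat: 0 + 24.084/60 = 0.401400
  N ⇒ keep positive
  λ: 44′ = 0.733333°; total 116.733333
  W ⇒ negate

1. -8.00632, 55.13440
2. 89.45977, -0.24402
3. -18.18328, 170.63135
4. -31.17762, -178.92938
5. 79.69158, -71.50600
6. 0.40140, -116.73333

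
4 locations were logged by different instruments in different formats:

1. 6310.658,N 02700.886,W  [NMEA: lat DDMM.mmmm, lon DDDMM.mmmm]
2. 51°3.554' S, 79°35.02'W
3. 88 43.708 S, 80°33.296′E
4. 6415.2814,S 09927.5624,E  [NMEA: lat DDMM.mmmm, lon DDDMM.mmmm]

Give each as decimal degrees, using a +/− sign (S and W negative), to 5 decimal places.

1. 63.17763, -27.01477
2. -51.05923, -79.58367
3. -88.72847, 80.55493
4. -64.25469, 99.45937

Point 1:
  φ: split at 2 digits → 63° and 10.658′; 63 + 10.658/60 = 63.177633
  N → positive
  λ: degrees = first 3 digits = 27, minutes = 0.886; 27 + 0.886/60 = 27.014767
  hemisphere W, so the sign is −
Point 2:
  Latitude: 3.554′ = 0.059233°; total 51.059233
  hemisphere S, so the sign is −
  Longitude: 35.02′ = 0.583667°; total 79.583667
  hemisphere W, so the sign is −
Point 3:
  Lat: 88 + 43.708/60 = 88.728467
  S ⇒ negate
  Lon: 80 + 33.296/60 = 80.554933
  E → positive
Point 4:
  Lat: split at 2 digits → 64° and 15.2814′; 64 + 15.2814/60 = 64.254690
  hemisphere S, so the sign is −
  Longitude: degrees = first 3 digits = 99, minutes = 27.5624; 99 + 27.5624/60 = 99.459373
  E ⇒ keep positive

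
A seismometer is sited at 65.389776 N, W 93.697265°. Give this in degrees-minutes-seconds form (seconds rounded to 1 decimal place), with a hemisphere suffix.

Latitude: 0.389776 × 60 = 23.38656′ → 23′, remainder × 60 = 23.194″
λ: whole degrees 93; 41.83590′ → 41′ and 50.154″

65°23′23.2″ N, 93°41′50.2″ W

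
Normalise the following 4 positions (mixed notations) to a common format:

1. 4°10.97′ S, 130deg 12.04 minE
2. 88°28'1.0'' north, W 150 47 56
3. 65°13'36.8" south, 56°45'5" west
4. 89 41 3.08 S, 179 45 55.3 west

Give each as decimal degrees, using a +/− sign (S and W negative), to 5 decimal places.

Point 1:
  φ: 4 + 10.97/60 = 4.182833
  hemisphere S, so the sign is −
  Longitude: 130 + 12.04/60 = 130.200667
  E → positive
Point 2:
  Lat: 88 + 28/60 + 1/3600 = 88.466944
  N → positive
  λ: 150 + 47/60 + 56/3600 = 150.798889
  W → negative
Point 3:
  Lat: 65 + 13/60 + 36.8/3600 = 65.226889
  hemisphere S, so the sign is −
  Lon: 45′ + 5″ = 45.08333′; 56 + 45.08333/60 = 56.751389
  hemisphere W, so the sign is −
Point 4:
  φ: 41′ + 3.08″ = 41.05133′; 89 + 41.05133/60 = 89.684189
  S ⇒ negate
  Longitude: 179 + 45/60 + 55.3/3600 = 179.765361
  W → negative

1. -4.18283, 130.20067
2. 88.46694, -150.79889
3. -65.22689, -56.75139
4. -89.68419, -179.76536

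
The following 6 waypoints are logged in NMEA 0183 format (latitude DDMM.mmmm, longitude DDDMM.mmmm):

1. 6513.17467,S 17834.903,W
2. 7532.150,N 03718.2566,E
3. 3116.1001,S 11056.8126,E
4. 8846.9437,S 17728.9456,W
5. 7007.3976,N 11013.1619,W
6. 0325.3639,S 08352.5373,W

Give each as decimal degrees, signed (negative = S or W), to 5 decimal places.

1. -65.21958, -178.58172
2. 75.53583, 37.30428
3. -31.26834, 110.94688
4. -88.78240, -177.48243
5. 70.12329, -110.21937
6. -3.42273, -83.87562

Point 1:
  φ: degrees = first 2 digits = 65, minutes = 13.17467; 65 + 13.17467/60 = 65.219578
  S → negative
  Longitude: split at 3 digits → 178° and 34.903′; 178 + 34.903/60 = 178.581717
  hemisphere W, so the sign is −
Point 2:
  Latitude: split at 2 digits → 75° and 32.15′; 75 + 32.15/60 = 75.535833
  N → positive
  λ: degrees = first 3 digits = 37, minutes = 18.2566; 37 + 18.2566/60 = 37.304277
  E → positive
Point 3:
  Lat: degrees = first 2 digits = 31, minutes = 16.1001; 31 + 16.1001/60 = 31.268335
  S → negative
  Lon: degrees = first 3 digits = 110, minutes = 56.8126; 110 + 56.8126/60 = 110.946877
  E ⇒ keep positive
Point 4:
  Latitude: degrees = first 2 digits = 88, minutes = 46.9437; 88 + 46.9437/60 = 88.782395
  S ⇒ negate
  Lon: degrees = first 3 digits = 177, minutes = 28.9456; 177 + 28.9456/60 = 177.482427
  hemisphere W, so the sign is −
Point 5:
  φ: degrees = first 2 digits = 70, minutes = 7.3976; 70 + 7.3976/60 = 70.123293
  N → positive
  Lon: degrees = first 3 digits = 110, minutes = 13.1619; 110 + 13.1619/60 = 110.219365
  hemisphere W, so the sign is −
Point 6:
  φ: split at 2 digits → 03° and 25.3639′; 3 + 25.3639/60 = 3.422732
  S ⇒ negate
  λ: degrees = first 3 digits = 83, minutes = 52.5373; 83 + 52.5373/60 = 83.875622
  W → negative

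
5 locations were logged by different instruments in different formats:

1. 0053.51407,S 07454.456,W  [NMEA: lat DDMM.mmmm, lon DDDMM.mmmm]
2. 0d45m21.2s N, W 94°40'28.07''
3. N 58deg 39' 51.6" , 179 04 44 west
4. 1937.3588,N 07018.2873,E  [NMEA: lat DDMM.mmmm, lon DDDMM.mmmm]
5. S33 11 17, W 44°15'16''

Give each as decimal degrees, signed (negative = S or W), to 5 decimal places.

Point 1:
  Lat: degrees = first 2 digits = 0, minutes = 53.51407; 0 + 53.51407/60 = 0.891901
  S → negative
  Lon: split at 3 digits → 074° and 54.456′; 74 + 54.456/60 = 74.907600
  W ⇒ negate
Point 2:
  Lat: 45′ + 21.2″ = 45.35333′; 0 + 45.35333/60 = 0.755889
  N ⇒ keep positive
  λ: 40′ + 28.07″ = 40.46783′; 94 + 40.46783/60 = 94.674464
  hemisphere W, so the sign is −
Point 3:
  Lat: 58 + 39/60 + 51.6/3600 = 58.664333
  N → positive
  λ: 179° + 4/60 + 44/3600 = 179 + 0.066667 + 0.012222 = 179.078889
  W → negative
Point 4:
  Latitude: split at 2 digits → 19° and 37.3588′; 19 + 37.3588/60 = 19.622647
  N → positive
  Longitude: split at 3 digits → 070° and 18.2873′; 70 + 18.2873/60 = 70.304788
  E → positive
Point 5:
  Lat: 33° + 11/60 + 17/3600 = 33 + 0.183333 + 0.004722 = 33.188056
  S → negative
  Lon: 15′ + 16″ = 15.26667′; 44 + 15.26667/60 = 44.254444
  W ⇒ negate

1. -0.89190, -74.90760
2. 0.75589, -94.67446
3. 58.66433, -179.07889
4. 19.62265, 70.30479
5. -33.18806, -44.25444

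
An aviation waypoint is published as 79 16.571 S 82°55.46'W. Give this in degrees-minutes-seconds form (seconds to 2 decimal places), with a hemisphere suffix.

79°16′34.26″ S, 82°55′27.60″ W

Latitude: 16.57100′ → 16′ and 0.57100 × 60 = 34.2600″
Lon: 55.46000′ → 55′ and 0.46000 × 60 = 27.6000″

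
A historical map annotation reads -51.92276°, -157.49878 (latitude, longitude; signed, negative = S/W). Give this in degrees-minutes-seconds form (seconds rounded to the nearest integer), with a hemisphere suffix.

Latitude is negative → S; |value| = 51.922760
Lat: 0.922760° → 55.36560′; 0.36560 × 60 = 21.94″
Longitude is negative → W; |value| = 157.498780
Lon: 0.498780° → 29.92680′; 0.92680 × 60 = 55.61″

51°55′22″ S, 157°29′56″ W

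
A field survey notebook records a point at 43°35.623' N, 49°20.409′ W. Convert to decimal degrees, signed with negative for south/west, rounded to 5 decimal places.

φ: 35.623′ = 0.593717°; total 43.593717
N → positive
λ: 49 + 20.409/60 = 49.340150
hemisphere W, so the sign is −

43.59372, -49.34015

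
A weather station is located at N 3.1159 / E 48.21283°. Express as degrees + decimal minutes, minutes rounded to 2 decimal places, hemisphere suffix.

φ: fractional part 0.115900 → 6.9540 minutes
Longitude: minutes = (48.212830 − 48) × 60 = 12.7698

3° 6.95′ N, 48° 12.77′ E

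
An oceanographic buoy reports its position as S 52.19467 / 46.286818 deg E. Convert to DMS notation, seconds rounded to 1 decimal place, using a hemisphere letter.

52°11′40.8″ S, 46°17′12.5″ E

Latitude: 0.194670° → 11.68020′; 0.68020 × 60 = 40.812″
Longitude: whole degrees 46; 17.20908′ → 17′ and 12.545″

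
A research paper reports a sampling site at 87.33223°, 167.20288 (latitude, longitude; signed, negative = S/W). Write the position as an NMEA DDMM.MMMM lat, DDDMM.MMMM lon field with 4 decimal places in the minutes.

8719.9338,N / 16712.1728,E

Lat: 87° + 0.332230 × 60 = 87° 19.933800′
Longitude: minutes = (167.202880 − 167) × 60 = 12.172800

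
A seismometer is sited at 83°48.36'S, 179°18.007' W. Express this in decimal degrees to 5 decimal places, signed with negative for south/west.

-83.80600, -179.30012

Latitude: 83 + 48.36/60 = 83.806000
S → negative
Lon: 179 + 18.007/60 = 179.300117
W ⇒ negate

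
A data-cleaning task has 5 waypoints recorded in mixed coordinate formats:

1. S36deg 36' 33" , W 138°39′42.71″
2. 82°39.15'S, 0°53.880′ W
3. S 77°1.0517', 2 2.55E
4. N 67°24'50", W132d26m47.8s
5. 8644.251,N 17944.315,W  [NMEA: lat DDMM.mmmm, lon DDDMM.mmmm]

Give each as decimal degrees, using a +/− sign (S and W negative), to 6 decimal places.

Point 1:
  Lat: 36° + 36/60 + 33/3600 = 36 + 0.600000 + 0.009167 = 36.6091667
  S → negative
  λ: 39′ + 42.71″ = 39.71183′; 138 + 39.71183/60 = 138.6618639
  W → negative
Point 2:
  Lat: 82 + 39.15/60 = 82.6525000
  S → negative
  λ: 0 + 53.88/60 = 0.8980000
  W ⇒ negate
Point 3:
  φ: 77 + 1.0517/60 = 77.0175283
  S → negative
  Longitude: 2.55′ = 0.042500°; total 2.0425000
  E → positive
Point 4:
  Lat: 67° + 24/60 + 50/3600 = 67 + 0.400000 + 0.013889 = 67.4138889
  N → positive
  Longitude: 26′ + 47.8″ = 26.79667′; 132 + 26.79667/60 = 132.4466111
  W ⇒ negate
Point 5:
  Latitude: degrees = first 2 digits = 86, minutes = 44.251; 86 + 44.251/60 = 86.7375167
  N → positive
  Lon: degrees = first 3 digits = 179, minutes = 44.315; 179 + 44.315/60 = 179.7385833
  W ⇒ negate

1. -36.609167, -138.661864
2. -82.652500, -0.898000
3. -77.017528, 2.042500
4. 67.413889, -132.446611
5. 86.737517, -179.738583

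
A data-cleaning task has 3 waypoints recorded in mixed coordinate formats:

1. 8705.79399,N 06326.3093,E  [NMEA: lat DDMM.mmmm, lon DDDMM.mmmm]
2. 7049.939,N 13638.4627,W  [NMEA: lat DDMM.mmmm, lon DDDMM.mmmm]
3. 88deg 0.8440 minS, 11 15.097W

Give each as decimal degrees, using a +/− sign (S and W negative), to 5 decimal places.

1. 87.09657, 63.43849
2. 70.83232, -136.64105
3. -88.01407, -11.25162

Point 1:
  φ: degrees = first 2 digits = 87, minutes = 5.79399; 87 + 5.79399/60 = 87.096567
  N ⇒ keep positive
  λ: split at 3 digits → 063° and 26.3093′; 63 + 26.3093/60 = 63.438488
  E ⇒ keep positive
Point 2:
  Lat: degrees = first 2 digits = 70, minutes = 49.939; 70 + 49.939/60 = 70.832317
  N → positive
  Lon: degrees = first 3 digits = 136, minutes = 38.4627; 136 + 38.4627/60 = 136.641045
  hemisphere W, so the sign is −
Point 3:
  Latitude: 88 + 0.844/60 = 88.014067
  hemisphere S, so the sign is −
  Lon: 15.097′ = 0.251617°; total 11.251617
  W ⇒ negate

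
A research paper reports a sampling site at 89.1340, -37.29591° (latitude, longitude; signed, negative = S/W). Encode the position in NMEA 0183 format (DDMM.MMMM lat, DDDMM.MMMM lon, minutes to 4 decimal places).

φ: minutes = (89.134000 − 89) × 60 = 8.040000
Longitude is negative → W; |value| = 37.295910
Lon: fractional part 0.295910 → 17.754600 minutes

8908.0400,N / 03717.7546,W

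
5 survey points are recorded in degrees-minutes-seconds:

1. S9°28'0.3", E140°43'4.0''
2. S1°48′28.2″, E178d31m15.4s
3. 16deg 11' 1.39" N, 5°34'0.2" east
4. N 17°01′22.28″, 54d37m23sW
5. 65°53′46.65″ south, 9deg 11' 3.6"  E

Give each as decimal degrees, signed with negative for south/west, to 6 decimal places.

1. -9.466750, 140.717778
2. -1.807833, 178.520944
3. 16.183719, 5.566722
4. 17.022856, -54.623056
5. -65.896292, 9.184333

Point 1:
  φ: 9 + 28/60 + 0.3/3600 = 9.4667500
  S ⇒ negate
  λ: 140 + 43/60 + 4/3600 = 140.7177778
  E → positive
Point 2:
  Latitude: 48′ + 28.2″ = 48.47000′; 1 + 48.47000/60 = 1.8078333
  S → negative
  λ: 31′ + 15.4″ = 31.25667′; 178 + 31.25667/60 = 178.5209444
  E → positive
Point 3:
  φ: 11′ + 1.39″ = 11.02317′; 16 + 11.02317/60 = 16.1837194
  N ⇒ keep positive
  Longitude: 5° + 34/60 + 0.2/3600 = 5 + 0.566667 + 0.000056 = 5.5667222
  E ⇒ keep positive
Point 4:
  Latitude: 17 + 1/60 + 22.28/3600 = 17.0228556
  N → positive
  Longitude: 54° + 37/60 + 23/3600 = 54 + 0.616667 + 0.006389 = 54.6230556
  W → negative
Point 5:
  φ: 53′ + 46.65″ = 53.77750′; 65 + 53.77750/60 = 65.8962917
  S ⇒ negate
  Longitude: 11′ + 3.6″ = 11.06000′; 9 + 11.06000/60 = 9.1843333
  E → positive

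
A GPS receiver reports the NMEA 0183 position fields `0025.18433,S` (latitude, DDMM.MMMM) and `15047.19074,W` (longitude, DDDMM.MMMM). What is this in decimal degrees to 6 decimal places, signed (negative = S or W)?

-0.419739, -150.786512

Latitude: degrees = first 2 digits = 0, minutes = 25.18433; 0 + 25.18433/60 = 0.4197388
hemisphere S, so the sign is −
Longitude: degrees = first 3 digits = 150, minutes = 47.19074; 150 + 47.19074/60 = 150.7865123
W → negative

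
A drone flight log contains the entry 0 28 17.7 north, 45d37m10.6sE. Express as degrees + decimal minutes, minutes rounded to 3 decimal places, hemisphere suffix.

φ: seconds/60 = 0.29500; minutes = 28 + 0.29500 = 28.29500
Lon: 37 + 10.6/60 = 37.17667′

0° 28.295′ N, 45° 37.177′ E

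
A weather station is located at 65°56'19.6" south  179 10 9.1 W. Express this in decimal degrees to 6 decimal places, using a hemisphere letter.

φ: 65 + 56/60 + 19.6/3600 = 65.9387778
Longitude: 179 + 10/60 + 9.1/3600 = 179.1691944

65.938778° S, 179.169194° W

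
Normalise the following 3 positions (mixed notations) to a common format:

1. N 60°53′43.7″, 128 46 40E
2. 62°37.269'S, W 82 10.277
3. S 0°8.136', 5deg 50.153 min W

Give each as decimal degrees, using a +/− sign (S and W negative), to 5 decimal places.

Point 1:
  Lat: 53′ + 43.7″ = 53.72833′; 60 + 53.72833/60 = 60.895472
  N → positive
  Lon: 46′ + 40″ = 46.66667′; 128 + 46.66667/60 = 128.777778
  E ⇒ keep positive
Point 2:
  φ: 37.269′ = 0.621150°; total 62.621150
  S ⇒ negate
  Longitude: 82 + 10.277/60 = 82.171283
  W ⇒ negate
Point 3:
  Lat: 0 + 8.136/60 = 0.135600
  S → negative
  Longitude: 5 + 50.153/60 = 5.835883
  W → negative

1. 60.89547, 128.77778
2. -62.62115, -82.17128
3. -0.13560, -5.83588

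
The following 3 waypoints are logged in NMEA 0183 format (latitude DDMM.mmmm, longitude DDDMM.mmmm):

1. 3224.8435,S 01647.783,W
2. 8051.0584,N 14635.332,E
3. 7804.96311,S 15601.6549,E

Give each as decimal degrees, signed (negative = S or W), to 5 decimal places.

Point 1:
  Lat: split at 2 digits → 32° and 24.8435′; 32 + 24.8435/60 = 32.414058
  S → negative
  Lon: split at 3 digits → 016° and 47.783′; 16 + 47.783/60 = 16.796383
  W ⇒ negate
Point 2:
  Latitude: degrees = first 2 digits = 80, minutes = 51.0584; 80 + 51.0584/60 = 80.850973
  N ⇒ keep positive
  λ: degrees = first 3 digits = 146, minutes = 35.332; 146 + 35.332/60 = 146.588867
  E → positive
Point 3:
  φ: degrees = first 2 digits = 78, minutes = 4.96311; 78 + 4.96311/60 = 78.082719
  hemisphere S, so the sign is −
  Longitude: degrees = first 3 digits = 156, minutes = 1.6549; 156 + 1.6549/60 = 156.027582
  E → positive

1. -32.41406, -16.79638
2. 80.85097, 146.58887
3. -78.08272, 156.02758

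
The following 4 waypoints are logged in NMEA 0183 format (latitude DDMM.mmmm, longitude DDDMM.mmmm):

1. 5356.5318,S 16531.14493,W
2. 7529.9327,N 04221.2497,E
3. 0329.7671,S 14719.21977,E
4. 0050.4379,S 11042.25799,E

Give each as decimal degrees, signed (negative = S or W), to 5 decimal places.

Point 1:
  Lat: split at 2 digits → 53° and 56.5318′; 53 + 56.5318/60 = 53.942197
  hemisphere S, so the sign is −
  Longitude: split at 3 digits → 165° and 31.14493′; 165 + 31.14493/60 = 165.519082
  hemisphere W, so the sign is −
Point 2:
  φ: split at 2 digits → 75° and 29.9327′; 75 + 29.9327/60 = 75.498878
  N ⇒ keep positive
  Longitude: split at 3 digits → 042° and 21.2497′; 42 + 21.2497/60 = 42.354162
  E → positive
Point 3:
  φ: split at 2 digits → 03° and 29.7671′; 3 + 29.7671/60 = 3.496118
  S → negative
  λ: split at 3 digits → 147° and 19.21977′; 147 + 19.21977/60 = 147.320330
  E → positive
Point 4:
  Lat: degrees = first 2 digits = 0, minutes = 50.4379; 0 + 50.4379/60 = 0.840632
  hemisphere S, so the sign is −
  Lon: split at 3 digits → 110° and 42.25799′; 110 + 42.25799/60 = 110.704300
  E ⇒ keep positive

1. -53.94220, -165.51908
2. 75.49888, 42.35416
3. -3.49612, 147.32033
4. -0.84063, 110.70430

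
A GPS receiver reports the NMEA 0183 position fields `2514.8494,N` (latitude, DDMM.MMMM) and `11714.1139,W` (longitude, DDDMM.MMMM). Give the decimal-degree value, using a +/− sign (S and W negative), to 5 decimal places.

Latitude: split at 2 digits → 25° and 14.8494′; 25 + 14.8494/60 = 25.247490
N ⇒ keep positive
Longitude: degrees = first 3 digits = 117, minutes = 14.1139; 117 + 14.1139/60 = 117.235232
hemisphere W, so the sign is −

25.24749, -117.23523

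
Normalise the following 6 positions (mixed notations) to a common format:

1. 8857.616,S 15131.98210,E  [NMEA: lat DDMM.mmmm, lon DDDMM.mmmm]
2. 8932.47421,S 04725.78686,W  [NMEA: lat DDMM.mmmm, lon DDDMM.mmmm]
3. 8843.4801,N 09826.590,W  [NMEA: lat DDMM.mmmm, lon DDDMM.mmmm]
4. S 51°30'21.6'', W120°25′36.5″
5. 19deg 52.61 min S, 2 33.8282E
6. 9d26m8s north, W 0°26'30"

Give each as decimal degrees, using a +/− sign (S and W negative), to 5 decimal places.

1. -88.96027, 151.53304
2. -89.54124, -47.42978
3. 88.72467, -98.44317
4. -51.50600, -120.42681
5. -19.87683, 2.56380
6. 9.43556, -0.44167

Point 1:
  Latitude: degrees = first 2 digits = 88, minutes = 57.616; 88 + 57.616/60 = 88.960267
  S ⇒ negate
  λ: split at 3 digits → 151° and 31.9821′; 151 + 31.9821/60 = 151.533035
  E ⇒ keep positive
Point 2:
  φ: degrees = first 2 digits = 89, minutes = 32.47421; 89 + 32.47421/60 = 89.541237
  S ⇒ negate
  Longitude: split at 3 digits → 047° and 25.78686′; 47 + 25.78686/60 = 47.429781
  W ⇒ negate
Point 3:
  φ: degrees = first 2 digits = 88, minutes = 43.4801; 88 + 43.4801/60 = 88.724668
  N → positive
  λ: degrees = first 3 digits = 98, minutes = 26.59; 98 + 26.59/60 = 98.443167
  W ⇒ negate
Point 4:
  Lat: 51 + 30/60 + 21.6/3600 = 51.506000
  hemisphere S, so the sign is −
  λ: 120° + 25/60 + 36.5/3600 = 120 + 0.416667 + 0.010139 = 120.426806
  W → negative
Point 5:
  Latitude: 52.61′ = 0.876833°; total 19.876833
  S ⇒ negate
  Longitude: 33.8282′ = 0.563803°; total 2.563803
  E → positive
Point 6:
  Latitude: 9 + 26/60 + 8/3600 = 9.435556
  N → positive
  λ: 26′ + 30″ = 26.50000′; 0 + 26.50000/60 = 0.441667
  W ⇒ negate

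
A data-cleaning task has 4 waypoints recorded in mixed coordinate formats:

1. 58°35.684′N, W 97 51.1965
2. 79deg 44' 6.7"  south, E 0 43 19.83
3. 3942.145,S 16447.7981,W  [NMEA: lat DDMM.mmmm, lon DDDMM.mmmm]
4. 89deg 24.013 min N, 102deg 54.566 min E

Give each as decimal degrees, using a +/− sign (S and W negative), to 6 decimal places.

1. 58.594733, -97.853275
2. -79.735194, 0.722175
3. -39.702417, -164.796635
4. 89.400217, 102.909433

Point 1:
  Lat: 58 + 35.684/60 = 58.5947333
  N → positive
  Longitude: 51.1965′ = 0.853275°; total 97.8532750
  W ⇒ negate
Point 2:
  Latitude: 44′ + 6.7″ = 44.11167′; 79 + 44.11167/60 = 79.7351944
  S ⇒ negate
  λ: 43′ + 19.83″ = 43.33050′; 0 + 43.33050/60 = 0.7221750
  E → positive
Point 3:
  Latitude: degrees = first 2 digits = 39, minutes = 42.145; 39 + 42.145/60 = 39.7024167
  S → negative
  Lon: degrees = first 3 digits = 164, minutes = 47.7981; 164 + 47.7981/60 = 164.7966350
  W ⇒ negate
Point 4:
  φ: 89 + 24.013/60 = 89.4002167
  N → positive
  λ: 54.566′ = 0.909433°; total 102.9094333
  E ⇒ keep positive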